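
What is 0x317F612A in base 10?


317F612A hex = 830431530 decimal

830431530


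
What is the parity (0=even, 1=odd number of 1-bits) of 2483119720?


0b10010100000000010110011001101000 has 11 ones => parity 1

1


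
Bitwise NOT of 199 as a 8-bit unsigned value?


~0b11000111 = 0b111000 = 56 (8-bit unsigned)

56


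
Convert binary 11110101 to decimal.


11110101 in decimal = 245

245


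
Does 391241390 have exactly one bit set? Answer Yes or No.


0b10111010100011101111010101110. Multiple bits set => No

No


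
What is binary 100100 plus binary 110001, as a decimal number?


100100 + 110001 = 1010101 = 85

85


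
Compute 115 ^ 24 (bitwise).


0b1110011 ^ 0b11000 = 0b1101011 = 107

107


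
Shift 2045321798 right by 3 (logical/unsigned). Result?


0b1111001111010010010001001000110 >> 3 = 0b1111001111010010010001001000 = 255665224

255665224


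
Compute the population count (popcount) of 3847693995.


0b11100101010101110010011010101011 has 18 set bits

18


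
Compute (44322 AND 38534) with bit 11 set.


Step 1: 44322 & 38534 = 33794
Step 2: 33794 | (1 << 11) = 33794 | 2048 = 35842

35842


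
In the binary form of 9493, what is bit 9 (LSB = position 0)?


0b10010100010101, position 9 = 0

0


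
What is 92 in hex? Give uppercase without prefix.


92 = 5C hex

5C


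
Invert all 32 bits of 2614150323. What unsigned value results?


2614150323 ^ 4294967295 = 1680816972

1680816972


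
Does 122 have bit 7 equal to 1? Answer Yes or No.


0b1111010, bit 7 = 0. No

No


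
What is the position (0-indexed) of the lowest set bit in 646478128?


0b100110100010000111100100110000. Lowest set bit at position 4

4


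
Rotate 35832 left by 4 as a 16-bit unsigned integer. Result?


Rotate 0b1000101111111000 left by 4 (16-bit) = 0b1011111110001000 = 49032

49032


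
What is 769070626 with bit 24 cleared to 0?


769070626 & ~(1 << 24) = 752293410

752293410


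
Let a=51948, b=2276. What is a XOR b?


51948 ^ 2276 = 49672

49672


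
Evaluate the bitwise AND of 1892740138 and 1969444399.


0b1110000110100001110110000101010 & 0b1110101011000110101011000101111 = 0b1110000010000000100010000101010 = 1883259946

1883259946


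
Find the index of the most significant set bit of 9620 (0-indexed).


0b10010110010100. Highest set bit at position 13

13


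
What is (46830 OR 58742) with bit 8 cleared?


Step 1: 46830 | 58742 = 63486
Step 2: 63486 & ~(1 << 8) = 63230

63230


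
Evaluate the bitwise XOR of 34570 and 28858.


0b1000011100001010 ^ 0b111000010111010 = 0b1111011110110000 = 63408

63408


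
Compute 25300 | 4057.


0b110001011010100 | 0b111111011001 = 0b110111111011101 = 28637

28637


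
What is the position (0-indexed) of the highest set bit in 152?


0b10011000. Highest set bit at position 7

7


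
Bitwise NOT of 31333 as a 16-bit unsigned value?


~0b111101001100101 = 0b1000010110011010 = 34202 (16-bit unsigned)

34202


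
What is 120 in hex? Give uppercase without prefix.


120 = 78 hex

78


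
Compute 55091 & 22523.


0b1101011100110011 & 0b101011111111011 = 0b101011100110011 = 22323

22323


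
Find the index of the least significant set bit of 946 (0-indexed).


0b1110110010. Lowest set bit at position 1

1


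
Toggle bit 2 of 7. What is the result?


7 ^ (1 << 2) = 7 ^ 4 = 3

3


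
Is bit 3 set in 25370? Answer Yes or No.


0b110001100011010, bit 3 = 1. Yes

Yes


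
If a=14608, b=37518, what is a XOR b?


14608 ^ 37518 = 43934

43934


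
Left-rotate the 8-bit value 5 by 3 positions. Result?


Rotate 0b101 left by 3 (8-bit) = 0b101000 = 40

40


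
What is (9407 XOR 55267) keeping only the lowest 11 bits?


Step 1: 9407 ^ 55267 = 62300
Step 2: 62300 & 2047 = 860

860


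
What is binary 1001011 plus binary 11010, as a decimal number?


1001011 + 11010 = 1100101 = 101

101


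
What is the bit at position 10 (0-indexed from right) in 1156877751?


0b1000100111101001000110110110111, position 10 = 1

1


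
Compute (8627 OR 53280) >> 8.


Step 1: 8627 | 53280 = 61875
Step 2: 61875 >> 8 = 241

241


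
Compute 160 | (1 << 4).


160 | (1 << 4) = 160 | 16 = 176

176


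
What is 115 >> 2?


0b1110011 >> 2 = 0b11100 = 28

28


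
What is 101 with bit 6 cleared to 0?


101 & ~(1 << 6) = 37

37


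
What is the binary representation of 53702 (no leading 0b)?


53702 = 1101000111000110 in binary

1101000111000110


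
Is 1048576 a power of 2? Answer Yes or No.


0b100000000000000000000. Only one bit set => Yes

Yes


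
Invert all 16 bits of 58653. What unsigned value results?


58653 ^ 65535 = 6882

6882


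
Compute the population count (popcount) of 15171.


0b11101101000011 has 8 set bits

8


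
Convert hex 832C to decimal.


832C hex = 33580 decimal

33580


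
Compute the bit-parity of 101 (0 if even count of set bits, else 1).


0b1100101 has 4 ones => parity 0

0


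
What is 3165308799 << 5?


0b10111100101010101100011101111111 << 5 = 0b1011110010101010110001110111111100000 = 101289881568

101289881568


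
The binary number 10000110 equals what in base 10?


10000110 in decimal = 134

134


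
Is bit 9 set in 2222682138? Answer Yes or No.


0b10000100011110110111000000011010, bit 9 = 0. No

No


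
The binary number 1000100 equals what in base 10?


1000100 in decimal = 68

68


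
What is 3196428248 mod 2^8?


3196428248 & 255 = 216

216


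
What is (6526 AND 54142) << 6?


Step 1: 6526 & 54142 = 4478
Step 2: 4478 << 6 = 286592

286592


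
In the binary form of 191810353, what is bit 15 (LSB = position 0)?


0b1011011011101100101100110001, position 15 = 1

1


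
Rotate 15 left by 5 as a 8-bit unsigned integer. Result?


Rotate 0b1111 left by 5 (8-bit) = 0b11100001 = 225

225


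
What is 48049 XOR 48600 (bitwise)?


0b1011101110110001 ^ 0b1011110111011000 = 0b11001101001 = 1641

1641


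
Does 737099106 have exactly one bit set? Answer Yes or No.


0b101011111011110011110101100010. Multiple bits set => No

No


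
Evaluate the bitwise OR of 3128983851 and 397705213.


0b10111010100000001000000100101011 | 0b10111101101000111111111111101 = 0b10111111101101001111111111111111 = 3216310271

3216310271


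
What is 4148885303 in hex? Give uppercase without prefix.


4148885303 = F74AF737 hex

F74AF737


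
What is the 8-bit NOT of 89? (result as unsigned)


~0b1011001 = 0b10100110 = 166 (8-bit unsigned)

166


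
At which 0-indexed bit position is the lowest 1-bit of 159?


0b10011111. Lowest set bit at position 0

0


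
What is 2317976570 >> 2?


0b10001010001010011000001111111010 >> 2 = 0b100010100010100110000011111110 = 579494142

579494142


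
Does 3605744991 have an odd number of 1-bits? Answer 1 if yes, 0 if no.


0b11010110111010110100110101011111 has 21 ones => parity 1

1


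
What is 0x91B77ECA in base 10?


91B77ECA hex = 2444721866 decimal

2444721866


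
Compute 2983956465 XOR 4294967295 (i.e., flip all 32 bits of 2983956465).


2983956465 ^ 4294967295 = 1311010830

1311010830


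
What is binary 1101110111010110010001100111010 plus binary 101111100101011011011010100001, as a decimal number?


1101110111010110010001100111010 + 101111100101011011011010100001 = 10011110100000001101100111011011 = 2659244507

2659244507


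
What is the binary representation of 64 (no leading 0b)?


64 = 1000000 in binary

1000000


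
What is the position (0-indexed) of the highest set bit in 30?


0b11110. Highest set bit at position 4

4


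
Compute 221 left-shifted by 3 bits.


0b11011101 << 3 = 0b11011101000 = 1768

1768


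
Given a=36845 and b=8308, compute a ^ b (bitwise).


36845 ^ 8308 = 44953

44953


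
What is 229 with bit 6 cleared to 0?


229 & ~(1 << 6) = 165

165


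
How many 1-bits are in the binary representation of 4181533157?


0b11111001001111010010000111100101 has 18 set bits

18


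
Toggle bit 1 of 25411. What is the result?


25411 ^ (1 << 1) = 25411 ^ 2 = 25409

25409


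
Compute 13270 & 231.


0b11001111010110 & 0b11100111 = 0b11000110 = 198

198


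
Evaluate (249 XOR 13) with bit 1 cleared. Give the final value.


Step 1: 249 ^ 13 = 244
Step 2: 244 & ~(1 << 1) = 244

244


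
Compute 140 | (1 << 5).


140 | (1 << 5) = 140 | 32 = 172

172


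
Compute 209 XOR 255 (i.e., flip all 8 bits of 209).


209 ^ 255 = 46

46


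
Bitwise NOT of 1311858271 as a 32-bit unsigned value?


~0b1001110001100010101111001011111 = 0b10110001110011101010000110100000 = 2983109024 (32-bit unsigned)

2983109024


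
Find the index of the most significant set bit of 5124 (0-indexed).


0b1010000000100. Highest set bit at position 12

12


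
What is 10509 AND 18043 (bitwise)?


0b10100100001101 & 0b100011001111011 = 0b1001 = 9

9


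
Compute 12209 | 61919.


0b10111110110001 | 0b1111000111011111 = 0b1111111111111111 = 65535

65535


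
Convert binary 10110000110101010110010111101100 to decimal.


10110000110101010110010111101100 in decimal = 2966775276

2966775276


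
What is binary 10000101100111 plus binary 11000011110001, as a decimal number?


10000101100111 + 11000011110001 = 101001001011000 = 21080

21080


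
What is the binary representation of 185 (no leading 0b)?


185 = 10111001 in binary

10111001


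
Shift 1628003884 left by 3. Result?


0b1100001000010010101111000101100 << 3 = 0b1100001000010010101111000101100000 = 13024031072

13024031072


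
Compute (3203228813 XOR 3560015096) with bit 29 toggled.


Step 1: 3203228813 ^ 3560015096 = 1792860277
Step 2: 1792860277 ^ (1 << 29) = 1792860277 ^ 536870912 = 1255989365

1255989365


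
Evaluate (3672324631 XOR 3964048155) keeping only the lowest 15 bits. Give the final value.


Step 1: 3672324631 ^ 3964048155 = 916826380
Step 2: 916826380 & 32767 = 10508

10508


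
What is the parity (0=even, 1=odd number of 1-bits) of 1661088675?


0b1100011000000100011001110100011 has 13 ones => parity 1

1


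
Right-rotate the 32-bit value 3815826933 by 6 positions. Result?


Rotate 0b11100011011100001110010111110101 right by 6 (32-bit) = 0b11010111100011011100001110010111 = 3616392087

3616392087


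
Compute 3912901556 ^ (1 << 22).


3912901556 ^ (1 << 22) = 3912901556 ^ 4194304 = 3917095860

3917095860


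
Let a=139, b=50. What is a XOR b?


139 ^ 50 = 185

185


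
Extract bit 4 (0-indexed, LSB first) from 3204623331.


0b10111111000000101010101111100011, position 4 = 0

0


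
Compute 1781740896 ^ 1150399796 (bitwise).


0b1101010001100110011010101100000 ^ 0b1000100100100011011010100110100 = 0b101110101000101000000001010100 = 782401620

782401620


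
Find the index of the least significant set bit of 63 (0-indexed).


0b111111. Lowest set bit at position 0

0


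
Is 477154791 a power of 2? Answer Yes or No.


0b11100011100001100110111100111. Multiple bits set => No

No


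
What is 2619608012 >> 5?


0b10011100001001000000101111001100 >> 5 = 0b100111000010010000001011110 = 81862750

81862750


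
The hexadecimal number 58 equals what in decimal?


58 hex = 88 decimal

88


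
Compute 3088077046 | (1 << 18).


3088077046 | (1 << 18) = 3088077046 | 262144 = 3088339190

3088339190


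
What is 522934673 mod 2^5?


522934673 & 31 = 17

17


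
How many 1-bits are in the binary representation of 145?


0b10010001 has 3 set bits

3


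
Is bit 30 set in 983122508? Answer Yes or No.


0b111010100110010100001001001100, bit 30 = 0. No

No


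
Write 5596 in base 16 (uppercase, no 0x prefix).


5596 = 15DC hex

15DC


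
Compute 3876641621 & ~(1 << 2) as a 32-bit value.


3876641621 & ~(1 << 2) = 3876641617

3876641617


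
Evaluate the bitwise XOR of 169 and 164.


0b10101001 ^ 0b10100100 = 0b1101 = 13

13


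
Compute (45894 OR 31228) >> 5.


Step 1: 45894 | 31228 = 64510
Step 2: 64510 >> 5 = 2015

2015


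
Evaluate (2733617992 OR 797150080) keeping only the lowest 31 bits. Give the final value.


Step 1: 2733617992 | 797150080 = 2951723976
Step 2: 2951723976 & 2147483647 = 804240328

804240328


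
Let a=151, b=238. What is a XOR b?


151 ^ 238 = 121

121


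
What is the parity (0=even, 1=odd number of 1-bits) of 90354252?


0b101011000101011001001001100 has 12 ones => parity 0

0


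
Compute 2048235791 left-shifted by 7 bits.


0b1111010000101011001100100001111 << 7 = 0b11110100001010110011001000011110000000 = 262174181248

262174181248


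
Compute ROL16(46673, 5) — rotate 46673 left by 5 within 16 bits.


Rotate 0b1011011001010001 left by 5 (16-bit) = 0b1100101000110110 = 51766

51766


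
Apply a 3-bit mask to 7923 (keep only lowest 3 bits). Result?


7923 & 7 = 3

3


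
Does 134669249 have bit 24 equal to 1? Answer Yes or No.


0b1000000001101110001111000001, bit 24 = 0. No

No


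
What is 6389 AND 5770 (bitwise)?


0b1100011110101 & 0b1011010001010 = 0b1000010000000 = 4224

4224


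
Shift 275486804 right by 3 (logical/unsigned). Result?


0b10000011010111001100001010100 >> 3 = 0b10000011010111001100001010 = 34435850

34435850


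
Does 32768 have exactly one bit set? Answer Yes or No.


0b1000000000000000. Only one bit set => Yes

Yes


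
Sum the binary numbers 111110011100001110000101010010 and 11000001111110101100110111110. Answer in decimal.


111110011100001110000101010010 + 11000001111110101100110111110 = 1010110101100000011101100010000 = 1454390032

1454390032


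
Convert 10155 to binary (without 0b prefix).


10155 = 10011110101011 in binary

10011110101011


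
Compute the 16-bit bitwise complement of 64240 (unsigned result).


~0b1111101011110000 = 0b10100001111 = 1295 (16-bit unsigned)

1295


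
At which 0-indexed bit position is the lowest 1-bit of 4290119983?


0b11111111101101100000100100101111. Lowest set bit at position 0

0


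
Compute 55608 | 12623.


0b1101100100111000 | 0b11000101001111 = 0b1111100101111111 = 63871

63871


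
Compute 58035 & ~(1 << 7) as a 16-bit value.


58035 & ~(1 << 7) = 57907

57907


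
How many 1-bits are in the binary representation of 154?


0b10011010 has 4 set bits

4


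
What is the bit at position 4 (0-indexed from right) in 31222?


0b111100111110110, position 4 = 1

1


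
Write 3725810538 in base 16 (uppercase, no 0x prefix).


3725810538 = DE135B6A hex

DE135B6A


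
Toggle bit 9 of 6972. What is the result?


6972 ^ (1 << 9) = 6972 ^ 512 = 6460

6460


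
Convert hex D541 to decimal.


D541 hex = 54593 decimal

54593


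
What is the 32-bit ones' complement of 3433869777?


3433869777 ^ 4294967295 = 861097518

861097518


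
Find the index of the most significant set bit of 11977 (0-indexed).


0b10111011001001. Highest set bit at position 13

13


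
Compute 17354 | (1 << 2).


17354 | (1 << 2) = 17354 | 4 = 17358

17358


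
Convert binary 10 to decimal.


10 in decimal = 2

2


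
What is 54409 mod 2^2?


54409 & 3 = 1

1


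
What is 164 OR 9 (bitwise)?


0b10100100 | 0b1001 = 0b10101101 = 173

173


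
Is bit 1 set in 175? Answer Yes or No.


0b10101111, bit 1 = 1. Yes

Yes


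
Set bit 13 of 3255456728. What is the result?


3255456728 | (1 << 13) = 3255456728 | 8192 = 3255464920

3255464920


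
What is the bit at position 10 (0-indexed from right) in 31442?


0b111101011010010, position 10 = 0

0


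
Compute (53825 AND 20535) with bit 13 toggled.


Step 1: 53825 & 20535 = 20481
Step 2: 20481 ^ (1 << 13) = 20481 ^ 8192 = 28673

28673


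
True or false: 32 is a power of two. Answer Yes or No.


0b100000. Only one bit set => Yes

Yes


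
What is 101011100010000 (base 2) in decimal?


101011100010000 in decimal = 22288

22288


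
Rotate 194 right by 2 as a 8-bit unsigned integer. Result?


Rotate 0b11000010 right by 2 (8-bit) = 0b10110000 = 176

176


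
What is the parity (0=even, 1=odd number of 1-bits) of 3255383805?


0b11000010000010010011011011111101 has 16 ones => parity 0

0


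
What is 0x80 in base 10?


80 hex = 128 decimal

128


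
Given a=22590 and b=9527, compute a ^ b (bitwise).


22590 ^ 9527 = 32009

32009


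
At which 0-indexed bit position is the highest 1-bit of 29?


0b11101. Highest set bit at position 4

4


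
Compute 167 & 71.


0b10100111 & 0b1000111 = 0b111 = 7

7


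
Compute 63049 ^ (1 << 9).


63049 ^ (1 << 9) = 63049 ^ 512 = 62537

62537


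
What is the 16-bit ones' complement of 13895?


13895 ^ 65535 = 51640

51640


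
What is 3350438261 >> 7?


0b11000111101100111010000101110101 >> 7 = 0b1100011110110011101000010 = 26175298

26175298


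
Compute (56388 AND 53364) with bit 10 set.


Step 1: 56388 & 53364 = 53316
Step 2: 53316 | (1 << 10) = 53316 | 1024 = 54340

54340


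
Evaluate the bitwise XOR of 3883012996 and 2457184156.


0b11100111011100100001001110000100 ^ 0b10010010011101011010011110011100 = 0b1110101000001111011010000011000 = 1963439128

1963439128


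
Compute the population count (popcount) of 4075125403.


0b11110010111001010111101010011011 has 20 set bits

20


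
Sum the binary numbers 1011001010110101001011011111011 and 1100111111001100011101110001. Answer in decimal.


1011001010110101001011011111011 + 1100111111001100011101110001 = 1100110010101110101111001101100 = 1717001836

1717001836


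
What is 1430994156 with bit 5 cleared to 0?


1430994156 & ~(1 << 5) = 1430994124

1430994124


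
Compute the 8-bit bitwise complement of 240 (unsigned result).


~0b11110000 = 0b1111 = 15 (8-bit unsigned)

15


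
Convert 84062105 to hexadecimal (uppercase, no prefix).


84062105 = 502AF99 hex

502AF99


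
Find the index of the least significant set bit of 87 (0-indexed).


0b1010111. Lowest set bit at position 0

0


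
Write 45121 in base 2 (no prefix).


45121 = 1011000001000001 in binary

1011000001000001


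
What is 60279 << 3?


0b1110101101110111 << 3 = 0b1110101101110111000 = 482232

482232


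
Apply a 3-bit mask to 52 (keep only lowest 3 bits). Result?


52 & 7 = 4

4


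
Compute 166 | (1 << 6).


166 | (1 << 6) = 166 | 64 = 230

230


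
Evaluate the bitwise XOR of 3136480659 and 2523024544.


0b10111010111100101110010110010011 ^ 0b10010110011000100100110010100000 = 0b101100100100001010100100110011 = 747678003

747678003


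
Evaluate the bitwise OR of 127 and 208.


0b1111111 | 0b11010000 = 0b11111111 = 255

255


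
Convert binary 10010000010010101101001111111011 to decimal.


10010000010010101101001111111011 in decimal = 2420823035

2420823035


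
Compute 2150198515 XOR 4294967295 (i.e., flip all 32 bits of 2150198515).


2150198515 ^ 4294967295 = 2144768780

2144768780


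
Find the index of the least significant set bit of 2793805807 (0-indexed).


0b10100110100001100001011111101111. Lowest set bit at position 0

0


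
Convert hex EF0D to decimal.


EF0D hex = 61197 decimal

61197


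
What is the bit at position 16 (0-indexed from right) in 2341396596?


0b10001011100011101110000001110100, position 16 = 0

0


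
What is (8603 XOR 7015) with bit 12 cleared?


Step 1: 8603 ^ 7015 = 15100
Step 2: 15100 & ~(1 << 12) = 11004

11004


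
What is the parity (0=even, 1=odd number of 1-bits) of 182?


0b10110110 has 5 ones => parity 1

1


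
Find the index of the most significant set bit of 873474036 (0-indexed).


0b110100000100000010011111110100. Highest set bit at position 29

29


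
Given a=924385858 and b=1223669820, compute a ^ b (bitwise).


924385858 ^ 1223669820 = 2146876030

2146876030


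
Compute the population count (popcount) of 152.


0b10011000 has 3 set bits

3


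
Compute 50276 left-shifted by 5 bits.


0b1100010001100100 << 5 = 0b110001000110010000000 = 1608832

1608832


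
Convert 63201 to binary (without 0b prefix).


63201 = 1111011011100001 in binary

1111011011100001


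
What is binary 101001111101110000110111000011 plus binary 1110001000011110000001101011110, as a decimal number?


101001111101110000110111000011 + 1110001000011110000001101011110 = 10011011000001100001000100100001 = 2600866081

2600866081


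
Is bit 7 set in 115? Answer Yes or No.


0b1110011, bit 7 = 0. No

No


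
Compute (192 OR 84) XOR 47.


Step 1: 192 | 84 = 212
Step 2: 212 ^ 47 = 251

251


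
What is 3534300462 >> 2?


0b11010010101010010010010100101110 >> 2 = 0b110100101010100100100101001011 = 883575115

883575115


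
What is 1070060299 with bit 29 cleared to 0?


1070060299 & ~(1 << 29) = 533189387

533189387


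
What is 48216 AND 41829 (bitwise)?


0b1011110001011000 & 0b1010001101100101 = 0b1010000001000000 = 41024

41024


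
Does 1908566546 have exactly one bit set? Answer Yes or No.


0b1110001110000100110101000010010. Multiple bits set => No

No


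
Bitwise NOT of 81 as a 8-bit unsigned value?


~0b1010001 = 0b10101110 = 174 (8-bit unsigned)

174


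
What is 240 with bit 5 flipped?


240 ^ (1 << 5) = 240 ^ 32 = 208

208


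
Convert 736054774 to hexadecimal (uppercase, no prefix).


736054774 = 2BDF4DF6 hex

2BDF4DF6


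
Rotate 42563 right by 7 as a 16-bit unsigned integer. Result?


Rotate 0b1010011001000011 right by 7 (16-bit) = 0b1000011101001100 = 34636

34636


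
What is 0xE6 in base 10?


E6 hex = 230 decimal

230


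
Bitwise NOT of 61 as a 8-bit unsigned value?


~0b111101 = 0b11000010 = 194 (8-bit unsigned)

194


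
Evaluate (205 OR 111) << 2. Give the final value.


Step 1: 205 | 111 = 239
Step 2: 239 << 2 = 956

956


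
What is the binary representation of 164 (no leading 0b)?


164 = 10100100 in binary

10100100


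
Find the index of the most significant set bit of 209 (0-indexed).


0b11010001. Highest set bit at position 7

7


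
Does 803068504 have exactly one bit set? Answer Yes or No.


0b101111110111011101101001011000. Multiple bits set => No

No


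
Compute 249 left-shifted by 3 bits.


0b11111001 << 3 = 0b11111001000 = 1992

1992


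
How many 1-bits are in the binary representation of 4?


0b100 has 1 set bits

1


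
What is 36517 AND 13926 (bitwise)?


0b1000111010100101 & 0b11011001100110 = 0b11000100100 = 1572

1572


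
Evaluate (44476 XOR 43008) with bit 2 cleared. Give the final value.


Step 1: 44476 ^ 43008 = 1468
Step 2: 1468 & ~(1 << 2) = 1464

1464


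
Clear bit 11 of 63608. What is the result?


63608 & ~(1 << 11) = 61560

61560


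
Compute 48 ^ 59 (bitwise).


0b110000 ^ 0b111011 = 0b1011 = 11

11


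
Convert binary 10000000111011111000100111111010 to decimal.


10000000111011111000100111111010 in decimal = 2163182074

2163182074


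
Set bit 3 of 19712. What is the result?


19712 | (1 << 3) = 19712 | 8 = 19720

19720


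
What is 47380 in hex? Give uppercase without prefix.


47380 = B914 hex

B914


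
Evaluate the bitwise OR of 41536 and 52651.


0b1010001001000000 | 0b1100110110101011 = 0b1110111111101011 = 61419

61419


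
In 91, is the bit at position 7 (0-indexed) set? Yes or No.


0b1011011, bit 7 = 0. No

No


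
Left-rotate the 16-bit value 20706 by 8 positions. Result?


Rotate 0b101000011100010 left by 8 (16-bit) = 0b1110001001010000 = 57936

57936


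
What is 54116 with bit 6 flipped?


54116 ^ (1 << 6) = 54116 ^ 64 = 54052

54052


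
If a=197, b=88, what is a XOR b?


197 ^ 88 = 157

157


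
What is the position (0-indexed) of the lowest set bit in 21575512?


0b1010010010011011101011000. Lowest set bit at position 3

3


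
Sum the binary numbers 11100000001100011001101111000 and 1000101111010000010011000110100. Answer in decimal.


11100000001100011001101111000 + 1000101111010000010011000110100 = 1100001111011100101100110101100 = 1643010476

1643010476


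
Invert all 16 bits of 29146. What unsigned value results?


29146 ^ 65535 = 36389

36389


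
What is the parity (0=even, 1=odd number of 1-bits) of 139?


0b10001011 has 4 ones => parity 0

0


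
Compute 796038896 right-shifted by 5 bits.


0b101111011100101001011011110000 >> 5 = 0b1011110111001010010110111 = 24876215

24876215


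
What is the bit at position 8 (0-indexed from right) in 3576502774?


0b11010101001011010001100111110110, position 8 = 1

1


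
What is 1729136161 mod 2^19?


1729136161 & 524287 = 34337

34337


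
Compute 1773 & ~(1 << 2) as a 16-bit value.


1773 & ~(1 << 2) = 1769

1769


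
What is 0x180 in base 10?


180 hex = 384 decimal

384


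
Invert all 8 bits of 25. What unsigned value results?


25 ^ 255 = 230

230


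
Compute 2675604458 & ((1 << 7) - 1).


2675604458 & 127 = 106

106


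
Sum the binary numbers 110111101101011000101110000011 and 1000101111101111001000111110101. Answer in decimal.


110111101101011000101110000011 + 1000101111101111001000111110101 = 1111101101011010001110101111000 = 2108497272

2108497272


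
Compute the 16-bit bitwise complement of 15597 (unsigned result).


~0b11110011101101 = 0b1100001100010010 = 49938 (16-bit unsigned)

49938


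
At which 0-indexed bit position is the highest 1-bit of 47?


0b101111. Highest set bit at position 5

5


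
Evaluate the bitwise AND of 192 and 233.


0b11000000 & 0b11101001 = 0b11000000 = 192

192


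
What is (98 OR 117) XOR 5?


Step 1: 98 | 117 = 119
Step 2: 119 ^ 5 = 114

114


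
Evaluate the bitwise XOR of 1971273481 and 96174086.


0b1110101011111110011111100001001 ^ 0b101101110111000000000000110 = 0b1110000110001001011111100001111 = 1891942159

1891942159


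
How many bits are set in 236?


0b11101100 has 5 set bits

5


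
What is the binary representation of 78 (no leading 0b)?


78 = 1001110 in binary

1001110


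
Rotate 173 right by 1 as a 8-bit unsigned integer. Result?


Rotate 0b10101101 right by 1 (8-bit) = 0b11010110 = 214

214


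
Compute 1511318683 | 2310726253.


0b1011010000101001110010010011011 | 0b10001001101110101110001001101101 = 0b11011011101111101110011011111111 = 3686721279

3686721279


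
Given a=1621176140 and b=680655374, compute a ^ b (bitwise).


1621176140 ^ 680655374 = 1211159874

1211159874


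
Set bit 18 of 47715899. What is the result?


47715899 | (1 << 18) = 47715899 | 262144 = 47978043

47978043


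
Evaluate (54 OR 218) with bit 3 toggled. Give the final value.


Step 1: 54 | 218 = 254
Step 2: 254 ^ (1 << 3) = 254 ^ 8 = 246

246


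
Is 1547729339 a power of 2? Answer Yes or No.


0b1011100010000000111100110111011. Multiple bits set => No

No


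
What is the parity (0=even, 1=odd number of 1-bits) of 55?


0b110111 has 5 ones => parity 1

1


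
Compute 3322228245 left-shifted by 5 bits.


0b11000110000001010010111000010101 << 5 = 0b1100011000000101001011100001010100000 = 106311303840

106311303840


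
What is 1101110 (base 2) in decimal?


1101110 in decimal = 110

110


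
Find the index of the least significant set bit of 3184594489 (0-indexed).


0b10111101110100010000111000111001. Lowest set bit at position 0

0


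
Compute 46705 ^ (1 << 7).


46705 ^ (1 << 7) = 46705 ^ 128 = 46833

46833


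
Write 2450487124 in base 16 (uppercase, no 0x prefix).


2450487124 = 920F7754 hex

920F7754


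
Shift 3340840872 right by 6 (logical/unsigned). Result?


0b11000111001000010010111110101000 >> 6 = 0b11000111001000010010111110 = 52200638

52200638


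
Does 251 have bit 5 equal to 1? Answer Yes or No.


0b11111011, bit 5 = 1. Yes

Yes


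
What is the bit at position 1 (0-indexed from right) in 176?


0b10110000, position 1 = 0

0


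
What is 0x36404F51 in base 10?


36404F51 hex = 910184273 decimal

910184273


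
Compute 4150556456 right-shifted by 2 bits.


0b11110111011001000111011100101000 >> 2 = 0b111101110110010001110111001010 = 1037639114

1037639114


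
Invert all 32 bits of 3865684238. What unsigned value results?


3865684238 ^ 4294967295 = 429283057

429283057


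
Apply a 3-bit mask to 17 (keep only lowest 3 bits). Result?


17 & 7 = 1

1


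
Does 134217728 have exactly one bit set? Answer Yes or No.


0b1000000000000000000000000000. Only one bit set => Yes

Yes


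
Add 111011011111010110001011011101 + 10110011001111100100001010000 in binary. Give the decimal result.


111011011111010110001011011101 + 10110011001111100100001010000 = 1010001111001010010101100101101 = 1373973293

1373973293


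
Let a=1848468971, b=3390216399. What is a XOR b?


1848468971 ^ 3390216399 = 2755656996

2755656996


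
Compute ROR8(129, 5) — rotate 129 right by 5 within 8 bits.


Rotate 0b10000001 right by 5 (8-bit) = 0b1100 = 12

12


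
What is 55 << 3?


0b110111 << 3 = 0b110111000 = 440

440


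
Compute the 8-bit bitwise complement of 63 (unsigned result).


~0b111111 = 0b11000000 = 192 (8-bit unsigned)

192


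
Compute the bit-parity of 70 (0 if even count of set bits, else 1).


0b1000110 has 3 ones => parity 1

1


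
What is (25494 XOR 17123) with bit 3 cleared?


Step 1: 25494 ^ 17123 = 8565
Step 2: 8565 & ~(1 << 3) = 8565

8565


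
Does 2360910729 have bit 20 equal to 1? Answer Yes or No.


0b10001100101110001010001110001001, bit 20 = 1. Yes

Yes


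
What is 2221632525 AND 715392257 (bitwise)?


0b10000100011010110110110000001101 & 0b101010101001000000010100000001 = 0b1000000000010000000001 = 2098177

2098177


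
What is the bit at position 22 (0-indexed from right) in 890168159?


0b110101000011101110001101011111, position 22 = 0

0


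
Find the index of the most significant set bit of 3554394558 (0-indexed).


0b11010011110110111100000110111110. Highest set bit at position 31

31


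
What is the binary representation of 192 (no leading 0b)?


192 = 11000000 in binary

11000000


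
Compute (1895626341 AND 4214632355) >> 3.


Step 1: 1895626341 & 4214632355 = 1882465825
Step 2: 1882465825 >> 3 = 235308228

235308228


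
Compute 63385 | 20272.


0b1111011110011001 | 0b100111100110000 = 0b1111111110111001 = 65465

65465


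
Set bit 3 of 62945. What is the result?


62945 | (1 << 3) = 62945 | 8 = 62953

62953


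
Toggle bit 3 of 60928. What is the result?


60928 ^ (1 << 3) = 60928 ^ 8 = 60936

60936


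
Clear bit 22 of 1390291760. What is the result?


1390291760 & ~(1 << 22) = 1386097456

1386097456


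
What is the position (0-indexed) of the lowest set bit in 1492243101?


0b1011000111100011101001010011101. Lowest set bit at position 0

0


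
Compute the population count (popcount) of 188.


0b10111100 has 5 set bits

5


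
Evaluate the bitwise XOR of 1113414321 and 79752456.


0b1000010010111010101101010110001 ^ 0b100110000001110110100001000 = 0b1000110100111011011011110111001 = 1184741305

1184741305


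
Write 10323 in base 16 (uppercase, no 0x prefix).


10323 = 2853 hex

2853


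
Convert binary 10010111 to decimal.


10010111 in decimal = 151

151


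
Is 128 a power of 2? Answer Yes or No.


0b10000000. Only one bit set => Yes

Yes


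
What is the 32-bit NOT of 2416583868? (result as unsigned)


~0b10010000000010100010010010111100 = 0b1101111111101011101101101000011 = 1878383427 (32-bit unsigned)

1878383427


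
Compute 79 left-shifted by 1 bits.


0b1001111 << 1 = 0b10011110 = 158

158


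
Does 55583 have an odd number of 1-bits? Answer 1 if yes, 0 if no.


0b1101100100011111 has 10 ones => parity 0

0


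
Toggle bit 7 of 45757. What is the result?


45757 ^ (1 << 7) = 45757 ^ 128 = 45629

45629


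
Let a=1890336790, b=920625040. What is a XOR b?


1890336790 ^ 920625040 = 1181998982

1181998982


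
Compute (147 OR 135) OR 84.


Step 1: 147 | 135 = 151
Step 2: 151 | 84 = 215

215


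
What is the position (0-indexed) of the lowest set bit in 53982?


0b1101001011011110. Lowest set bit at position 1

1


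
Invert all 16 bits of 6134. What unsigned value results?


6134 ^ 65535 = 59401

59401


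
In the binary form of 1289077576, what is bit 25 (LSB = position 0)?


0b1001100110101011100001101001000, position 25 = 0

0


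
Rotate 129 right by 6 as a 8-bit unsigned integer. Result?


Rotate 0b10000001 right by 6 (8-bit) = 0b110 = 6

6


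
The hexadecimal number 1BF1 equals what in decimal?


1BF1 hex = 7153 decimal

7153


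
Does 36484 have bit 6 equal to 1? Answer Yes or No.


0b1000111010000100, bit 6 = 0. No

No


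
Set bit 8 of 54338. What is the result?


54338 | (1 << 8) = 54338 | 256 = 54594

54594


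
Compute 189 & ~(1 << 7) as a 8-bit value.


189 & ~(1 << 7) = 61

61


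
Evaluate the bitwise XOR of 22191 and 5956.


0b101011010101111 ^ 0b1011101000100 = 0b100000111101011 = 16875

16875


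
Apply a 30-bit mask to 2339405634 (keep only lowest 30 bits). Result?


2339405634 & 1073741823 = 191921986

191921986


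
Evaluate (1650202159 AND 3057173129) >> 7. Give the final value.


Step 1: 1650202159 & 3057173129 = 571998729
Step 2: 571998729 >> 7 = 4468740

4468740


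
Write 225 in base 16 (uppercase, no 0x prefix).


225 = E1 hex

E1


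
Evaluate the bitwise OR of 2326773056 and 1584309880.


0b10001010101011111011110101000000 | 0b1011110011011101010011001111000 = 0b11011110111011111011111101111000 = 3740254072

3740254072


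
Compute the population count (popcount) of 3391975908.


0b11001010001011010111000111100100 has 16 set bits

16


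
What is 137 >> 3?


0b10001001 >> 3 = 0b10001 = 17

17


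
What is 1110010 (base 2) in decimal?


1110010 in decimal = 114

114


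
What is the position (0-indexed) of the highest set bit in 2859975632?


0b10101010011101111100001111010000. Highest set bit at position 31

31


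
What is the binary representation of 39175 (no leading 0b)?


39175 = 1001100100000111 in binary

1001100100000111


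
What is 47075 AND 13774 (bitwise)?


0b1011011111100011 & 0b11010111001110 = 0b11010111000010 = 13762

13762


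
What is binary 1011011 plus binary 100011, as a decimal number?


1011011 + 100011 = 1111110 = 126

126


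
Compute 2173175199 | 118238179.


0b10000001100010000000010110011111 | 0b111000011000010101111100011 = 0b10000111100011000010111111111111 = 2274111487

2274111487


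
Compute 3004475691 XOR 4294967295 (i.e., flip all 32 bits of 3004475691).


3004475691 ^ 4294967295 = 1290491604

1290491604


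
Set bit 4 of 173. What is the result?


173 | (1 << 4) = 173 | 16 = 189

189


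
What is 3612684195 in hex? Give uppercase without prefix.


3612684195 = D7552FA3 hex

D7552FA3


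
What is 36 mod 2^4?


36 & 15 = 4

4


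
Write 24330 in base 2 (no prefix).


24330 = 101111100001010 in binary

101111100001010


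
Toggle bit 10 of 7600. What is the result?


7600 ^ (1 << 10) = 7600 ^ 1024 = 6576

6576


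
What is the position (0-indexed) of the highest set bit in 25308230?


0b1100000100010110001000110. Highest set bit at position 24

24


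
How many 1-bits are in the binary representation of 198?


0b11000110 has 4 set bits

4


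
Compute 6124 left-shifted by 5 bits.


0b1011111101100 << 5 = 0b101111110110000000 = 195968

195968


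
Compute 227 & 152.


0b11100011 & 0b10011000 = 0b10000000 = 128

128


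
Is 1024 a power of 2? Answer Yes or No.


0b10000000000. Only one bit set => Yes

Yes


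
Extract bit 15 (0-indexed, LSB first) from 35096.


0b1000100100011000, position 15 = 1

1


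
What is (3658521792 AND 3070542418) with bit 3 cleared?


Step 1: 3658521792 & 3070542418 = 2449506368
Step 2: 2449506368 & ~(1 << 3) = 2449506368

2449506368


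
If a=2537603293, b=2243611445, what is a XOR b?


2537603293 ^ 2243611445 = 318376936

318376936


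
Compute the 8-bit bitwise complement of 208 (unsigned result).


~0b11010000 = 0b101111 = 47 (8-bit unsigned)

47


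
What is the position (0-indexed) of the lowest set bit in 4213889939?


0b11111011001010101101101110010011. Lowest set bit at position 0

0


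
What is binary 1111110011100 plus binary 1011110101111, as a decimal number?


1111110011100 + 1011110101111 = 11011101001011 = 14155

14155


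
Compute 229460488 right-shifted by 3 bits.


0b1101101011010100101000001000 >> 3 = 0b1101101011010100101000001 = 28682561

28682561


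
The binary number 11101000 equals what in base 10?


11101000 in decimal = 232

232


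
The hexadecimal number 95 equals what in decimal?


95 hex = 149 decimal

149


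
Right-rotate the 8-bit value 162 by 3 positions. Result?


Rotate 0b10100010 right by 3 (8-bit) = 0b1010100 = 84

84


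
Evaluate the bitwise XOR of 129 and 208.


0b10000001 ^ 0b11010000 = 0b1010001 = 81

81


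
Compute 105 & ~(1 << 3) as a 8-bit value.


105 & ~(1 << 3) = 97

97


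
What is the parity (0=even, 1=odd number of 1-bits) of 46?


0b101110 has 4 ones => parity 0

0


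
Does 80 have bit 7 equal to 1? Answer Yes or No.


0b1010000, bit 7 = 0. No

No


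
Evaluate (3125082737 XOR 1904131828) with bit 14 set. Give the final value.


Step 1: 3125082737 ^ 1904131828 = 3409593477
Step 2: 3409593477 | (1 << 14) = 3409593477 | 16384 = 3409593477

3409593477


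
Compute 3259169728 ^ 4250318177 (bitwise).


0b11000010010000101111101111000000 ^ 0b11111101010101101011010101100001 = 0b111111000101000100111010100001 = 1058295457

1058295457


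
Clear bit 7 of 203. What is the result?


203 & ~(1 << 7) = 75

75


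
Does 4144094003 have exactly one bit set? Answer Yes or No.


0b11110111000000011101101100110011. Multiple bits set => No

No


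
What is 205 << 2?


0b11001101 << 2 = 0b1100110100 = 820

820


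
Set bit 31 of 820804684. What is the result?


820804684 | (1 << 31) = 820804684 | 2147483648 = 2968288332

2968288332


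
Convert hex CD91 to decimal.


CD91 hex = 52625 decimal

52625


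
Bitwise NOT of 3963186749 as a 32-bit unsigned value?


~0b11101100001110010110111000111101 = 0b10011110001101001000111000010 = 331780546 (32-bit unsigned)

331780546


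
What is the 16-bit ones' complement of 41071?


41071 ^ 65535 = 24464

24464


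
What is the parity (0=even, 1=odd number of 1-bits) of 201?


0b11001001 has 4 ones => parity 0

0


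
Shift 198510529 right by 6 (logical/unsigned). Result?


0b1011110101010000011111000001 >> 6 = 0b1011110101010000011111 = 3101727

3101727
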